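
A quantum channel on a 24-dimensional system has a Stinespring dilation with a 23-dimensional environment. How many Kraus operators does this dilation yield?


Tracing out the environment in an orthonormal basis {|i>_E} gives Kraus operators K_i = <i|_E U |0>_E.
Number of Kraus operators = dim(H_env) = d_env
= 23

23


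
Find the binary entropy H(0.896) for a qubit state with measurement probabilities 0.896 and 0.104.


S = -p*log2(p) - (1-p)*log2(1-p)
p = 0.8960, 1-p = 0.1040
= -0.8960 * log2(0.8960) - 0.1040 * log2(0.1040)
= -(-0.1420) - (-0.3396)
= 0.4815

0.4815


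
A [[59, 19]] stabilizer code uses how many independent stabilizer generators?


For an [[n,k]] stabilizer code:
Number of stabilizer generators = n - k
= 59 - 19
= 40

40


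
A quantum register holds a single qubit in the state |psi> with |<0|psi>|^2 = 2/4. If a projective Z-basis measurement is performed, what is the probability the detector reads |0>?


|alpha|^2 = 2/4 = 0.5000
|beta|^2 = 1 - 2/4 = 2/4 = 0.5000
P(|0>) = |alpha|^2 = 0.5000

0.5000


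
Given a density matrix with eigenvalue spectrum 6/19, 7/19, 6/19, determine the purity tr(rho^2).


tr(rho^2) = sum of eigenvalues squared
= (6/19)^2 + (7/19)^2 + (6/19)^2
= (36 + 49 + 36) / 361
= 121/361
= 0.3352

0.3352


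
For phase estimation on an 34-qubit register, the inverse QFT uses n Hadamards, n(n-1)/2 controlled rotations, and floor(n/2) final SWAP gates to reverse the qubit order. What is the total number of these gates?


Hadamard gates: 34
Controlled rotations: n*(n-1)/2 = 34*33/2 = 561
SWAP gates: floor(n/2) = floor(34/2) = 17
Total = 34 + 561 + 17
= 612

612


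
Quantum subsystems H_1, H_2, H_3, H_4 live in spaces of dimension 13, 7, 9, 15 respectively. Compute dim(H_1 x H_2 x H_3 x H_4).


dim(H_1 x H_2 x H_3 x H_4) = 13 * 7 * 9 * 15
= 91 * 9 * 15
= 819 * 15
= 12285

12285


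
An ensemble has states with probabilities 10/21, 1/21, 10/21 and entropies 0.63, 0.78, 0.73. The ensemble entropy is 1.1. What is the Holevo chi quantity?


chi = S(rho) - sum_i p_i * S(rho_i)
Weighted entropy = 10/21 * 0.63 + 1/21 * 0.78 + 10/21 * 0.73
= 0.6848
chi = 1.1 - 0.6848
= 0.4152

0.4152


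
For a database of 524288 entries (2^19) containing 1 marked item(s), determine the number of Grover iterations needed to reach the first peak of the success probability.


After j Grover iterations the success probability is P(j) = sin^2((2j+1)*theta), where sin(theta) = sqrt(k/N).
N = 2^19 = 524288, k = 1
sin(theta) = sqrt(k/N) = 0.001381067932
theta = arcsin(sqrt(k/N)) = 0.001381068371 rad
P(j) reaches its first maximum when (2j+1)*theta is as close as possible to pi/2, i.e. j = round(pi/(4*theta) - 1/2).
pi/(4*theta) - 1/2 = 568.1888
(For comparison, the common estimate pi/4 * sqrt(N/k) = 568.6890; the exact maximiser is used here.)
Optimal iterations = 568

568


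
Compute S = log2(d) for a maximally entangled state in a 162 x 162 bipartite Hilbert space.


For a maximally entangled state in d x d:
S = log2(d) = log2(162)
= 7.3399

7.3399


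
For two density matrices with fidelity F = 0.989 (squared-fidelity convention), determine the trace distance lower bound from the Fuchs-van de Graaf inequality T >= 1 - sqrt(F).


Fuchs-van de Graaf (squared-fidelity convention): 1 - sqrt(F) <= T <= sqrt(1 - F).
Lower bound: T >= 1 - sqrt(F)
sqrt(F) = sqrt(0.989) = 0.9945
T >= 1 - 0.9945
T >= 0.0055

0.0055


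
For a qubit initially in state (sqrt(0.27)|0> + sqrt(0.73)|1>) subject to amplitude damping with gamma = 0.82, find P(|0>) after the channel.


For amplitude damping with parameter gamma on state sqrt(a)|0> + sqrt(b)|1>:
alpha^2 = 0.27, beta^2 = 0.73
P(|0>) = alpha^2 + gamma * beta^2
= 0.27 + 0.82 * 0.73
= 0.27 + 0.5986
= 0.8686

0.8686


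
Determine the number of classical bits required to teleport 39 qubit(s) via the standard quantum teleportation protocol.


Quantum teleportation requires 2 classical bits per qubit teleported.
39 qubit(s) -> 2 * 39 = 78 classical bits

78


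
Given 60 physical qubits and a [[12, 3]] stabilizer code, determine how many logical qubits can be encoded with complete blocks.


Each code block uses 12 physical qubits for 3 logical qubit(s).
Number of complete blocks = floor(60 / 12) = 5
Logical qubits = 5 * 3
= 15

15


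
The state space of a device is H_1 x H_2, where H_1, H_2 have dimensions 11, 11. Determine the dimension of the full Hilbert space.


dim(H_1 x H_2) = 11 * 11
= 121

121


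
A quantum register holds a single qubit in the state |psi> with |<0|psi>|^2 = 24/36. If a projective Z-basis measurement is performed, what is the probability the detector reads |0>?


|alpha|^2 = 24/36 = 0.6667
|beta|^2 = 1 - 24/36 = 12/36 = 0.3333
P(|0>) = |alpha|^2 = 0.6667

0.6667


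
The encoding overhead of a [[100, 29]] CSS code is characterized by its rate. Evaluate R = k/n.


Code rate R = k/n
= 29/100
= 0.2900

0.2900


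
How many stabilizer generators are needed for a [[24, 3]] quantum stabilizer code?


For an [[n,k]] stabilizer code:
Number of stabilizer generators = n - k
= 24 - 3
= 21

21


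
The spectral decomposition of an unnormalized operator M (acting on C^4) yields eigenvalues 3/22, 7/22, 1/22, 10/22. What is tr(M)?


tr(M) = sum of eigenvalues
= 3/22 + 7/22 + 1/22 + 10/22
= 21/22
= 0.9545

0.9545


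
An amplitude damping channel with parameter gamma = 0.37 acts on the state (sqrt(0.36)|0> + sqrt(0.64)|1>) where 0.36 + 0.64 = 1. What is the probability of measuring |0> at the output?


For amplitude damping with parameter gamma on state sqrt(a)|0> + sqrt(b)|1>:
alpha^2 = 0.36, beta^2 = 0.64
P(|0>) = alpha^2 + gamma * beta^2
= 0.36 + 0.37 * 0.64
= 0.36 + 0.2368
= 0.5968

0.5968


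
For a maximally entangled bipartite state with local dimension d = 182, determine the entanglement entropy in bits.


For a maximally entangled state in d x d:
S = log2(d) = log2(182)
= 7.5078

7.5078


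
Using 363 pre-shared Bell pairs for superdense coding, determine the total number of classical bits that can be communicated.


Superdense coding allows 2 classical bits per shared entangled pair.
363 pair(s) -> 2 * 363 = 726 classical bits

726


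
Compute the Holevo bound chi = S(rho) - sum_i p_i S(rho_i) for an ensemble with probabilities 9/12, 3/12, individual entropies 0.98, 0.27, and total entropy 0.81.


chi = S(rho) - sum_i p_i * S(rho_i)
Weighted entropy = 9/12 * 0.98 + 3/12 * 0.27
= 0.8025
chi = 0.81 - 0.8025
= 0.0075

0.0075


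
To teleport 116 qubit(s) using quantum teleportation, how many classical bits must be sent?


Quantum teleportation requires 2 classical bits per qubit teleported.
116 qubit(s) -> 2 * 116 = 232 classical bits

232


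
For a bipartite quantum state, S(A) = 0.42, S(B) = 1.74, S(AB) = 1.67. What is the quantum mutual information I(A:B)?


I(A:B) = S(A) + S(B) - S(AB)
= 0.42 + 1.74 - 1.67
= 0.4900

0.4900


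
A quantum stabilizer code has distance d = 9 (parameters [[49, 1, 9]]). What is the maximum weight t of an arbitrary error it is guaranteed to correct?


Code parameters: [[49, 1, 9]], distance d = 9.
Number of correctable errors = floor((d-1)/2)
= floor((9 - 1)/2)
= floor(8/2)
= 4

4


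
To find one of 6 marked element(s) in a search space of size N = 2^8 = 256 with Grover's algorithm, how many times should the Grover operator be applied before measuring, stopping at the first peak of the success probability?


After j Grover iterations the success probability is P(j) = sin^2((2j+1)*theta), where sin(theta) = sqrt(k/N).
N = 2^8 = 256, k = 6
sin(theta) = sqrt(k/N) = 0.1530931089
theta = arcsin(sqrt(k/N)) = 0.1536975255 rad
P(j) reaches its first maximum when (2j+1)*theta is as close as possible to pi/2, i.e. j = round(pi/(4*theta) - 1/2).
pi/(4*theta) - 1/2 = 4.6100
(For comparison, the common estimate pi/4 * sqrt(N/k) = 5.1302; the exact maximiser is used here.)
Optimal iterations = 5

5


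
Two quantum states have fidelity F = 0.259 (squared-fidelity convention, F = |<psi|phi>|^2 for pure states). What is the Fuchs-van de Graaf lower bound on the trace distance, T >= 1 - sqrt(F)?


Fuchs-van de Graaf (squared-fidelity convention): 1 - sqrt(F) <= T <= sqrt(1 - F).
Lower bound: T >= 1 - sqrt(F)
sqrt(F) = sqrt(0.259) = 0.5089
T >= 1 - 0.5089
T >= 0.4911

0.4911


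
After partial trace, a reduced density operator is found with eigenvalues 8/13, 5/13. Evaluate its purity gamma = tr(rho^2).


tr(rho^2) = sum of eigenvalues squared
= (8/13)^2 + (5/13)^2
= (64 + 25) / 169
= 89/169
= 0.5266

0.5266


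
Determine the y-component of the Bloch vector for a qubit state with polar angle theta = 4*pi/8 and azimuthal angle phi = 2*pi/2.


theta = 1.5708, phi = 3.1416
r_y = sin(theta)*sin(phi) = 1.0000 * 0.0000
r_y = 0.0000

0.0000


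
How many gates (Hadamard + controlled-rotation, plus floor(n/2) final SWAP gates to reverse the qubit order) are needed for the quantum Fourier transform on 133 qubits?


Hadamard gates: 133
Controlled rotations: n*(n-1)/2 = 133*132/2 = 8778
SWAP gates: floor(n/2) = floor(133/2) = 66
Total = 133 + 8778 + 66
= 8977

8977


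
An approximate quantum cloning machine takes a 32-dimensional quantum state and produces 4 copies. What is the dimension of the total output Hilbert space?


Output space = H^(tensor 4) where dim(H) = 32
dim = 32^4
= 1024 (after 2 factors)
= 32768 (after 3 factors)
= 1048576 (after 4 factors)
= 1048576

1048576


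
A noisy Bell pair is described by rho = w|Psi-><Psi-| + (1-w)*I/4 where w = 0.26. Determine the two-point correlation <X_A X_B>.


|Psi-> = (|01> - |10>)/sqrt(2)
For the pure Bell state, <X_A X_B> = -1 (Bell-state Pauli correlator).
The maximally-mixed part I/4 has tr(I/4 * P tensor P) = 0 for any traceless Pauli P.
So <X_A X_B>_rho = w * (-1) + (1 - w) * 0
= 0.26 * (-1)
= -0.2600

-0.2600


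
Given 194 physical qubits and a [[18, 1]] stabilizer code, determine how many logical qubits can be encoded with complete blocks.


Each code block uses 18 physical qubits for 1 logical qubit(s).
Number of complete blocks = floor(194 / 18) = 10
Logical qubits = 10 * 1
= 10

10


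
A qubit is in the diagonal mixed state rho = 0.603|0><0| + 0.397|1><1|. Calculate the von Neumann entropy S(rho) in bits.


S = -p*log2(p) - (1-p)*log2(1-p)
p = 0.6030, 1-p = 0.3970
= -0.6030 * log2(0.6030) - 0.3970 * log2(0.3970)
= -(-0.4401) - (-0.5291)
= 0.9692

0.9692


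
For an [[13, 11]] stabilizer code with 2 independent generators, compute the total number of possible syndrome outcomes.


Each stabilizer generator gives a binary (+1 or -1) measurement outcome.
With 2 independent generators:
Total syndromes = 2^2
= 4

4


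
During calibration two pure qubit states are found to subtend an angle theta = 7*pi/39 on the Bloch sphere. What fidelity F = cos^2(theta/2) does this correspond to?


For states separated by angle theta on Bloch sphere:
F = cos^2(theta/2)
theta = 7*pi/39 = 0.5639
theta/2 = 0.2819
cos(theta/2) = 0.9605
F = 0.9226

0.9226


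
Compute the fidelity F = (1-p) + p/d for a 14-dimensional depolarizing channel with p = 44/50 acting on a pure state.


F = (1-p) + p/d
= (1 - 0.8800) + 0.8800/14
= 0.1200 + 0.0629
= 0.1829

0.1829


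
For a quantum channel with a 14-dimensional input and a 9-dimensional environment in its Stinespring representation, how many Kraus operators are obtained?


Tracing out the environment in an orthonormal basis {|i>_E} gives Kraus operators K_i = <i|_E U |0>_E.
Number of Kraus operators = dim(H_env) = d_env
= 9

9


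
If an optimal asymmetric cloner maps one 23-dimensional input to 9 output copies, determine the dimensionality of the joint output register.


Output space = H^(tensor 9) where dim(H) = 23
dim = 23^9
= 529 (after 2 factors)
= 12167 (after 3 factors)
= 279841 (after 4 factors)
= 6436343 (after 5 factors)
= 148035889 (after 6 factors)
= 3404825447 (after 7 factors)
= 78310985281 (after 8 factors)
= 1801152661463 (after 9 factors)
= 1801152661463

1801152661463


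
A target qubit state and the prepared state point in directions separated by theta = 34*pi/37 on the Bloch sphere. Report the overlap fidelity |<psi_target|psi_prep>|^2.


For states separated by angle theta on Bloch sphere:
F = cos^2(theta/2)
theta = 34*pi/37 = 2.8869
theta/2 = 1.4434
cos(theta/2) = 0.1270
F = 0.0161

0.0161


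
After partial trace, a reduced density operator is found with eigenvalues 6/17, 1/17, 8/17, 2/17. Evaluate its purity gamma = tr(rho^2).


tr(rho^2) = sum of eigenvalues squared
= (6/17)^2 + (1/17)^2 + (8/17)^2 + (2/17)^2
= (36 + 1 + 64 + 4) / 289
= 105/289
= 0.3633

0.3633


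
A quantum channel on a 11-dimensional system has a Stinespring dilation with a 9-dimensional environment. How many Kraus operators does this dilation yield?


Tracing out the environment in an orthonormal basis {|i>_E} gives Kraus operators K_i = <i|_E U |0>_E.
Number of Kraus operators = dim(H_env) = d_env
= 9

9


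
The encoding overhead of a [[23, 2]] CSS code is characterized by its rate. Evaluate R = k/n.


Code rate R = k/n
= 2/23
= 0.0870

0.0870


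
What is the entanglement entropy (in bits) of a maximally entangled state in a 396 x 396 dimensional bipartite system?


For a maximally entangled state in d x d:
S = log2(d) = log2(396)
= 8.6294

8.6294


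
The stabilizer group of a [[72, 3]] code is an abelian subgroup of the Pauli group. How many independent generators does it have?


For an [[n,k]] stabilizer code:
Number of stabilizer generators = n - k
= 72 - 3
= 69

69


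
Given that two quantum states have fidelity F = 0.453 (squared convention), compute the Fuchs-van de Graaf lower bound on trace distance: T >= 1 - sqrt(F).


Fuchs-van de Graaf (squared-fidelity convention): 1 - sqrt(F) <= T <= sqrt(1 - F).
Lower bound: T >= 1 - sqrt(F)
sqrt(F) = sqrt(0.453) = 0.6731
T >= 1 - 0.6731
T >= 0.3269

0.3269


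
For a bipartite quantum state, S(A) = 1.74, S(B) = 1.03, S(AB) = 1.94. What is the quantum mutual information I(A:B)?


I(A:B) = S(A) + S(B) - S(AB)
= 1.74 + 1.03 - 1.94
= 0.8300

0.8300


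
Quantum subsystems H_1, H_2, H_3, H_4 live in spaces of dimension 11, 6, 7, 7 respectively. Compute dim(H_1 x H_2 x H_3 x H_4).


dim(H_1 x H_2 x H_3 x H_4) = 11 * 6 * 7 * 7
= 66 * 7 * 7
= 462 * 7
= 3234

3234


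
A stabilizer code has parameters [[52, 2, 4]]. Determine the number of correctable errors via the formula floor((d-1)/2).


Code parameters: [[52, 2, 4]], distance d = 4.
Number of correctable errors = floor((d-1)/2)
= floor((4 - 1)/2)
= floor(3/2)
= 1

1


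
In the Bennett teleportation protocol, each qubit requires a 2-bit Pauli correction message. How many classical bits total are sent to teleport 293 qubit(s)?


Quantum teleportation requires 2 classical bits per qubit teleported.
293 qubit(s) -> 2 * 293 = 586 classical bits

586


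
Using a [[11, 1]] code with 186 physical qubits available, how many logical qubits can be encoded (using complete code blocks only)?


Each code block uses 11 physical qubits for 1 logical qubit(s).
Number of complete blocks = floor(186 / 11) = 16
Logical qubits = 16 * 1
= 16

16


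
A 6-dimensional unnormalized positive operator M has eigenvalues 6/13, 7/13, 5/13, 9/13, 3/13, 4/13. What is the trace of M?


tr(M) = sum of eigenvalues
= 6/13 + 7/13 + 5/13 + 9/13 + 3/13 + 4/13
= 34/13
= 2.6154

2.6154


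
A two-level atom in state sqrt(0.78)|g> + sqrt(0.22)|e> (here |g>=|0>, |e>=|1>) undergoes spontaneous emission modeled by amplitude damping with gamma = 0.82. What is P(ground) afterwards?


For amplitude damping with parameter gamma on state sqrt(a)|0> + sqrt(b)|1>:
alpha^2 = 0.78, beta^2 = 0.22
P(|0>) = alpha^2 + gamma * beta^2
= 0.78 + 0.82 * 0.22
= 0.78 + 0.1804
= 0.9604

0.9604


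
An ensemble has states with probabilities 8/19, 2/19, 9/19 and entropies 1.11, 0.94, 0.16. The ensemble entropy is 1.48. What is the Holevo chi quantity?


chi = S(rho) - sum_i p_i * S(rho_i)
Weighted entropy = 8/19 * 1.11 + 2/19 * 0.94 + 9/19 * 0.16
= 0.6421
chi = 1.48 - 0.6421
= 0.8379

0.8379


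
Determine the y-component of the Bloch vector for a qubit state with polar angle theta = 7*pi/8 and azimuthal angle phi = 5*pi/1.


theta = 2.7489, phi = 15.7080
r_y = sin(theta)*sin(phi) = 0.3827 * 0.0000
r_y = 0.0000

0.0000


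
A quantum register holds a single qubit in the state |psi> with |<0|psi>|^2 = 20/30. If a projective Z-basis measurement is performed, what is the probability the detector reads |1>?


|alpha|^2 = 20/30 = 0.6667
|beta|^2 = 1 - 20/30 = 10/30 = 0.3333
P(|1>) = |beta|^2 = 0.3333

0.3333


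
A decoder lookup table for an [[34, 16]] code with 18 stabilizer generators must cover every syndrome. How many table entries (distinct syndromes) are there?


Each stabilizer generator gives a binary (+1 or -1) measurement outcome.
With 18 independent generators:
Total syndromes = 2^18
= 262144

262144


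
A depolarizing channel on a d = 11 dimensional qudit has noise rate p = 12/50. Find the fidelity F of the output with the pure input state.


F = (1-p) + p/d
= (1 - 0.2400) + 0.2400/11
= 0.7600 + 0.0218
= 0.7818

0.7818


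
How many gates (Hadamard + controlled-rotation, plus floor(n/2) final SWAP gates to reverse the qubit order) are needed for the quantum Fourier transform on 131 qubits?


Hadamard gates: 131
Controlled rotations: n*(n-1)/2 = 131*130/2 = 8515
SWAP gates: floor(n/2) = floor(131/2) = 65
Total = 131 + 8515 + 65
= 8711

8711


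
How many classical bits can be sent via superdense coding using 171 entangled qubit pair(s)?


Superdense coding allows 2 classical bits per shared entangled pair.
171 pair(s) -> 2 * 171 = 342 classical bits

342


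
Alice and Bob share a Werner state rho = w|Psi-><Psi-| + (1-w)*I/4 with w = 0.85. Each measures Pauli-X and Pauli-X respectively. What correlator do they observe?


|Psi-> = (|01> - |10>)/sqrt(2)
For the pure Bell state, <X_A X_B> = -1 (Bell-state Pauli correlator).
The maximally-mixed part I/4 has tr(I/4 * P tensor P) = 0 for any traceless Pauli P.
So <X_A X_B>_rho = w * (-1) + (1 - w) * 0
= 0.85 * (-1)
= -0.8500

-0.8500


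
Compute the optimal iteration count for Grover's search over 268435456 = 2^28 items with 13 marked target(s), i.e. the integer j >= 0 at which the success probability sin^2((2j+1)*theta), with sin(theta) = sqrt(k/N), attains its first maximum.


After j Grover iterations the success probability is P(j) = sin^2((2j+1)*theta), where sin(theta) = sqrt(k/N).
N = 2^28 = 268435456, k = 13
sin(theta) = sqrt(k/N) = 0.0002200653855
theta = arcsin(sqrt(k/N)) = 0.0002200653872 rad
P(j) reaches its first maximum when (2j+1)*theta is as close as possible to pi/2, i.e. j = round(pi/(4*theta) - 1/2).
pi/(4*theta) - 1/2 = 3568.4309
(For comparison, the common estimate pi/4 * sqrt(N/k) = 3568.9309; the exact maximiser is used here.)
Optimal iterations = 3568

3568


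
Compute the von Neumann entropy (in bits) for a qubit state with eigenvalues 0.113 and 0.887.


S = -p*log2(p) - (1-p)*log2(1-p)
p = 0.1130, 1-p = 0.8870
= -0.1130 * log2(0.1130) - 0.8870 * log2(0.8870)
= -(-0.3555) - (-0.1534)
= 0.5089

0.5089


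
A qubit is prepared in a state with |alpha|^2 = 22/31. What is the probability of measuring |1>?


|alpha|^2 = 22/31 = 0.7097
|beta|^2 = 1 - 22/31 = 9/31 = 0.2903
P(|1>) = |beta|^2 = 0.2903

0.2903


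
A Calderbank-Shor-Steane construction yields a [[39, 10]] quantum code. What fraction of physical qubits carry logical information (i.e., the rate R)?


Code rate R = k/n
= 10/39
= 0.2564

0.2564


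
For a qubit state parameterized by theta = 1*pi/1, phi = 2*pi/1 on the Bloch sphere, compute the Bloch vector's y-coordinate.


theta = 3.1416, phi = 6.2832
r_y = sin(theta)*sin(phi) = 0.0000 * 0.0000
r_y = 0.0000

0.0000


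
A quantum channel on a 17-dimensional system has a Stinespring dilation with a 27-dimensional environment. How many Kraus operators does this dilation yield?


Tracing out the environment in an orthonormal basis {|i>_E} gives Kraus operators K_i = <i|_E U |0>_E.
Number of Kraus operators = dim(H_env) = d_env
= 27

27


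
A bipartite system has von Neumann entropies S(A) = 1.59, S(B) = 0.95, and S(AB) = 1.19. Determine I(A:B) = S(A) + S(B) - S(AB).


I(A:B) = S(A) + S(B) - S(AB)
= 1.59 + 0.95 - 1.19
= 1.3500

1.3500


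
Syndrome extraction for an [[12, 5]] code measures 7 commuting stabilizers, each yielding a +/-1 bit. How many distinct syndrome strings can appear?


Each stabilizer generator gives a binary (+1 or -1) measurement outcome.
With 7 independent generators:
Total syndromes = 2^7
= 128

128


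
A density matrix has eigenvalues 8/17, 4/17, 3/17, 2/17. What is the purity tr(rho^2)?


tr(rho^2) = sum of eigenvalues squared
= (8/17)^2 + (4/17)^2 + (3/17)^2 + (2/17)^2
= (64 + 16 + 9 + 4) / 289
= 93/289
= 0.3218

0.3218


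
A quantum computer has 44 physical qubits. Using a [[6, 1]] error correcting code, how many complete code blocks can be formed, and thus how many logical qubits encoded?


Each code block uses 6 physical qubits for 1 logical qubit(s).
Number of complete blocks = floor(44 / 6) = 7
Logical qubits = 7 * 1
= 7

7


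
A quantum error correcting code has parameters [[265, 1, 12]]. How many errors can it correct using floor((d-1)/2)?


Code parameters: [[265, 1, 12]], distance d = 12.
Number of correctable errors = floor((d-1)/2)
= floor((12 - 1)/2)
= floor(11/2)
= 5

5


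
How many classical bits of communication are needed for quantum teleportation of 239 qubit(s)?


Quantum teleportation requires 2 classical bits per qubit teleported.
239 qubit(s) -> 2 * 239 = 478 classical bits

478


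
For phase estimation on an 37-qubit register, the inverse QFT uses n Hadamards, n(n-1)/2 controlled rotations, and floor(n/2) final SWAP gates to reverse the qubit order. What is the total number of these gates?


Hadamard gates: 37
Controlled rotations: n*(n-1)/2 = 37*36/2 = 666
SWAP gates: floor(n/2) = floor(37/2) = 18
Total = 37 + 666 + 18
= 721

721


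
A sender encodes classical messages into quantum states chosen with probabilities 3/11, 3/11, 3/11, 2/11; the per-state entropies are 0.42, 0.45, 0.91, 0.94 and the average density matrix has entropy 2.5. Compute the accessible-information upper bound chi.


chi = S(rho) - sum_i p_i * S(rho_i)
Weighted entropy = 3/11 * 0.42 + 3/11 * 0.45 + 3/11 * 0.91 + 2/11 * 0.94
= 0.6564
chi = 2.5 - 0.6564
= 1.8436

1.8436


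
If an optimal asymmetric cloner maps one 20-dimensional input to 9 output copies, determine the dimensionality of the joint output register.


Output space = H^(tensor 9) where dim(H) = 20
dim = 20^9
= 400 (after 2 factors)
= 8000 (after 3 factors)
= 160000 (after 4 factors)
= 3200000 (after 5 factors)
= 64000000 (after 6 factors)
= 1280000000 (after 7 factors)
= 25600000000 (after 8 factors)
= 512000000000 (after 9 factors)
= 512000000000

512000000000


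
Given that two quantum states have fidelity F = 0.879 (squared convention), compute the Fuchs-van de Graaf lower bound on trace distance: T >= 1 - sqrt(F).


Fuchs-van de Graaf (squared-fidelity convention): 1 - sqrt(F) <= T <= sqrt(1 - F).
Lower bound: T >= 1 - sqrt(F)
sqrt(F) = sqrt(0.879) = 0.9375
T >= 1 - 0.9375
T >= 0.0625

0.0625


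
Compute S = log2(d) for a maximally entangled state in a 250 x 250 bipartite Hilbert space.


For a maximally entangled state in d x d:
S = log2(d) = log2(250)
= 7.9658

7.9658


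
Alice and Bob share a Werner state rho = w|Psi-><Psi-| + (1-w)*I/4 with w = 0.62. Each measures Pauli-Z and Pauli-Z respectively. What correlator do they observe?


|Psi-> = (|01> - |10>)/sqrt(2)
For the pure Bell state, <Z_A Z_B> = -1 (Bell-state Pauli correlator).
The maximally-mixed part I/4 has tr(I/4 * P tensor P) = 0 for any traceless Pauli P.
So <Z_A Z_B>_rho = w * (-1) + (1 - w) * 0
= 0.62 * (-1)
= -0.6200

-0.6200


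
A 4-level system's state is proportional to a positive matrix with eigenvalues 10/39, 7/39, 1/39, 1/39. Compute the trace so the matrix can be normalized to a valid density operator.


tr(M) = sum of eigenvalues
= 10/39 + 7/39 + 1/39 + 1/39
= 19/39
= 0.4872

0.4872


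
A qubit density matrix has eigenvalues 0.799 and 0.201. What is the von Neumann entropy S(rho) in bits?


S = -p*log2(p) - (1-p)*log2(1-p)
p = 0.7990, 1-p = 0.2010
= -0.7990 * log2(0.7990) - 0.2010 * log2(0.2010)
= -(-0.2587) - (-0.4653)
= 0.7239

0.7239


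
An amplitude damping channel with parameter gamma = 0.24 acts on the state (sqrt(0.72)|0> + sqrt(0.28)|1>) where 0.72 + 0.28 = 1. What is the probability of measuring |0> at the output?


For amplitude damping with parameter gamma on state sqrt(a)|0> + sqrt(b)|1>:
alpha^2 = 0.72, beta^2 = 0.28
P(|0>) = alpha^2 + gamma * beta^2
= 0.72 + 0.24 * 0.28
= 0.72 + 0.0672
= 0.7872

0.7872


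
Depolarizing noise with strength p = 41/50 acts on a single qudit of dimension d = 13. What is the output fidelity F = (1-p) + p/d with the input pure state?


F = (1-p) + p/d
= (1 - 0.8200) + 0.8200/13
= 0.1800 + 0.0631
= 0.2431

0.2431


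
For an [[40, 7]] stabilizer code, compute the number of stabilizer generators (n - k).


For an [[n,k]] stabilizer code:
Number of stabilizer generators = n - k
= 40 - 7
= 33

33


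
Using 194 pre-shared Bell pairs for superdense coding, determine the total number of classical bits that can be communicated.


Superdense coding allows 2 classical bits per shared entangled pair.
194 pair(s) -> 2 * 194 = 388 classical bits

388


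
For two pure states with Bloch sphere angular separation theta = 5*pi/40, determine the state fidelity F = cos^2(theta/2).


For states separated by angle theta on Bloch sphere:
F = cos^2(theta/2)
theta = 5*pi/40 = 0.3927
theta/2 = 0.1963
cos(theta/2) = 0.9808
F = 0.9619

0.9619


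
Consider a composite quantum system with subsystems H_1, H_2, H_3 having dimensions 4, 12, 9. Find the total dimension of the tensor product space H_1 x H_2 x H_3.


dim(H_1 x H_2 x H_3) = 4 * 12 * 9
= 48 * 9
= 432

432


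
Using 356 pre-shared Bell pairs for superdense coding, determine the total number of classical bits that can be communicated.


Superdense coding allows 2 classical bits per shared entangled pair.
356 pair(s) -> 2 * 356 = 712 classical bits

712


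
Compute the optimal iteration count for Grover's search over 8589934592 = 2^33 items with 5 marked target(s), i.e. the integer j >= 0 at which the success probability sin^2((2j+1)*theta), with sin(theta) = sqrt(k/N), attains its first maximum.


After j Grover iterations the success probability is P(j) = sin^2((2j+1)*theta), where sin(theta) = sqrt(k/N).
N = 2^33 = 8589934592, k = 5
sin(theta) = sqrt(k/N) = 2.412626389e-05
theta = arcsin(sqrt(k/N)) = 2.412626389e-05 rad
P(j) reaches its first maximum when (2j+1)*theta is as close as possible to pi/2, i.e. j = round(pi/(4*theta) - 1/2).
pi/(4*theta) - 1/2 = 32553.1588
(For comparison, the common estimate pi/4 * sqrt(N/k) = 32553.6588; the exact maximiser is used here.)
Optimal iterations = 32553

32553


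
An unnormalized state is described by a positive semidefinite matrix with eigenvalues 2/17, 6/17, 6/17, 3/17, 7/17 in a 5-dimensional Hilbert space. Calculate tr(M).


tr(M) = sum of eigenvalues
= 2/17 + 6/17 + 6/17 + 3/17 + 7/17
= 24/17
= 1.4118

1.4118


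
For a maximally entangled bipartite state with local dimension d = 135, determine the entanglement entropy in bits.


For a maximally entangled state in d x d:
S = log2(d) = log2(135)
= 7.0768

7.0768


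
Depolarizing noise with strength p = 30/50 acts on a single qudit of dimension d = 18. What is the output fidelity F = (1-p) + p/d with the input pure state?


F = (1-p) + p/d
= (1 - 0.6000) + 0.6000/18
= 0.4000 + 0.0333
= 0.4333

0.4333


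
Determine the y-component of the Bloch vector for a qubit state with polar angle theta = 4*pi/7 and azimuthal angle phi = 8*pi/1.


theta = 1.7952, phi = 25.1327
r_y = sin(theta)*sin(phi) = 0.9749 * 0.0000
r_y = 0.0000

0.0000


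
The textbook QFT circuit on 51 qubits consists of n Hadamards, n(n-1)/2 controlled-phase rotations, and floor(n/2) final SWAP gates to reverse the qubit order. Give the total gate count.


Hadamard gates: 51
Controlled rotations: n*(n-1)/2 = 51*50/2 = 1275
SWAP gates: floor(n/2) = floor(51/2) = 25
Total = 51 + 1275 + 25
= 1351

1351


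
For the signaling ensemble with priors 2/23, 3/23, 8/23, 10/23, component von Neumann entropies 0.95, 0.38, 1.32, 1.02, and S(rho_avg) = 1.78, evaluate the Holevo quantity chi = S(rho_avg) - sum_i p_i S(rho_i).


chi = S(rho) - sum_i p_i * S(rho_i)
Weighted entropy = 2/23 * 0.95 + 3/23 * 0.38 + 8/23 * 1.32 + 10/23 * 1.02
= 1.0348
chi = 1.78 - 1.0348
= 0.7452

0.7452


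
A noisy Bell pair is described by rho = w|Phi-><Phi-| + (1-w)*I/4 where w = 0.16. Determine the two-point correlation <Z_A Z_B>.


|Phi-> = (|00> - |11>)/sqrt(2)
For the pure Bell state, <Z_A Z_B> = +1 (Bell-state Pauli correlator).
The maximally-mixed part I/4 has tr(I/4 * P tensor P) = 0 for any traceless Pauli P.
So <Z_A Z_B>_rho = w * (+1) + (1 - w) * 0
= 0.16 * (+1)
= 0.1600

0.1600


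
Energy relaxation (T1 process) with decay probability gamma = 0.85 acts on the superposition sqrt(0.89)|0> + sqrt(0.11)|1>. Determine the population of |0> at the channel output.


For amplitude damping with parameter gamma on state sqrt(a)|0> + sqrt(b)|1>:
alpha^2 = 0.89, beta^2 = 0.11
P(|0>) = alpha^2 + gamma * beta^2
= 0.89 + 0.85 * 0.11
= 0.89 + 0.0935
= 0.9835

0.9835


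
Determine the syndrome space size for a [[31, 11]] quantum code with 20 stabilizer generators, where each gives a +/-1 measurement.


Each stabilizer generator gives a binary (+1 or -1) measurement outcome.
With 20 independent generators:
Total syndromes = 2^20
= 1048576

1048576


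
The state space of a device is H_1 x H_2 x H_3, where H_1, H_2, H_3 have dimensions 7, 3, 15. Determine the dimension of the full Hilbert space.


dim(H_1 x H_2 x H_3) = 7 * 3 * 15
= 21 * 15
= 315

315


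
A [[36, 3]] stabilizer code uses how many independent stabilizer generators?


For an [[n,k]] stabilizer code:
Number of stabilizer generators = n - k
= 36 - 3
= 33

33


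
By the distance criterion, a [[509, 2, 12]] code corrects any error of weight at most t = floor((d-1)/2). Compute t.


Code parameters: [[509, 2, 12]], distance d = 12.
Number of correctable errors = floor((d-1)/2)
= floor((12 - 1)/2)
= floor(11/2)
= 5

5


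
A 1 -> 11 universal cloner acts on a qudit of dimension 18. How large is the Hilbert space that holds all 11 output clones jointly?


Output space = H^(tensor 11) where dim(H) = 18
dim = 18^11
= 324 (after 2 factors)
= 5832 (after 3 factors)
= 104976 (after 4 factors)
= 1889568 (after 5 factors)
= 34012224 (after 6 factors)
= 612220032 (after 7 factors)
= 11019960576 (after 8 factors)
= 198359290368 (after 9 factors)
= 3570467226624 (after 10 factors)
= 64268410079232 (after 11 factors)
= 64268410079232

64268410079232


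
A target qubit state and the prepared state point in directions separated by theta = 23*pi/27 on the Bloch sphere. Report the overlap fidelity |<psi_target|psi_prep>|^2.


For states separated by angle theta on Bloch sphere:
F = cos^2(theta/2)
theta = 23*pi/27 = 2.6762
theta/2 = 1.3381
cos(theta/2) = 0.2306
F = 0.0532

0.0532


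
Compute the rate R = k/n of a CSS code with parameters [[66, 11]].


Code rate R = k/n
= 11/66
= 0.1667

0.1667


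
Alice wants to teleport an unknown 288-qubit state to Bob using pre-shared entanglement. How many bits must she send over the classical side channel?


Quantum teleportation requires 2 classical bits per qubit teleported.
288 qubit(s) -> 2 * 288 = 576 classical bits

576


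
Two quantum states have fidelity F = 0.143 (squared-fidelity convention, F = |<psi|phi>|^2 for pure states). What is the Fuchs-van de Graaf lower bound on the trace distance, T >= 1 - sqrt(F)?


Fuchs-van de Graaf (squared-fidelity convention): 1 - sqrt(F) <= T <= sqrt(1 - F).
Lower bound: T >= 1 - sqrt(F)
sqrt(F) = sqrt(0.143) = 0.3782
T >= 1 - 0.3782
T >= 0.6218

0.6218


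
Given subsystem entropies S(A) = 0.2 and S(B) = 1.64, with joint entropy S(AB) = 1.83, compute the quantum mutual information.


I(A:B) = S(A) + S(B) - S(AB)
= 0.2 + 1.64 - 1.83
= 0.0100

0.0100


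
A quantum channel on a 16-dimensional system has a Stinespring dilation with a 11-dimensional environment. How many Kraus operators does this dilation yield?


Tracing out the environment in an orthonormal basis {|i>_E} gives Kraus operators K_i = <i|_E U |0>_E.
Number of Kraus operators = dim(H_env) = d_env
= 11

11


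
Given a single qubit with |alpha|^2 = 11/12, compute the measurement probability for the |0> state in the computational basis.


|alpha|^2 = 11/12 = 0.9167
|beta|^2 = 1 - 11/12 = 1/12 = 0.0833
P(|0>) = |alpha|^2 = 0.9167

0.9167


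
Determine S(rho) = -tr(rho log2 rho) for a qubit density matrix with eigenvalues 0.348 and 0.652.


S = -p*log2(p) - (1-p)*log2(1-p)
p = 0.3480, 1-p = 0.6520
= -0.3480 * log2(0.3480) - 0.6520 * log2(0.6520)
= -(-0.5299) - (-0.4023)
= 0.9323

0.9323


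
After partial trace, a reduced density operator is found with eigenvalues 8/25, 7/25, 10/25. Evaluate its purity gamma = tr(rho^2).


tr(rho^2) = sum of eigenvalues squared
= (8/25)^2 + (7/25)^2 + (10/25)^2
= (64 + 49 + 100) / 625
= 213/625
= 0.3408

0.3408


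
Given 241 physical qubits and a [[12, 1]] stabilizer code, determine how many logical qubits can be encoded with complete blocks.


Each code block uses 12 physical qubits for 1 logical qubit(s).
Number of complete blocks = floor(241 / 12) = 20
Logical qubits = 20 * 1
= 20

20


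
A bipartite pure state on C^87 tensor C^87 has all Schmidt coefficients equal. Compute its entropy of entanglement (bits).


For a maximally entangled state in d x d:
S = log2(d) = log2(87)
= 6.4429

6.4429


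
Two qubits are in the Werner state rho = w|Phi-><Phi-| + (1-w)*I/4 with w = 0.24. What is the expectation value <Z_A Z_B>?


|Phi-> = (|00> - |11>)/sqrt(2)
For the pure Bell state, <Z_A Z_B> = +1 (Bell-state Pauli correlator).
The maximally-mixed part I/4 has tr(I/4 * P tensor P) = 0 for any traceless Pauli P.
So <Z_A Z_B>_rho = w * (+1) + (1 - w) * 0
= 0.24 * (+1)
= 0.2400

0.2400


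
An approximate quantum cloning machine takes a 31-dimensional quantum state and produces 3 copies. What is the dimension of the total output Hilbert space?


Output space = H^(tensor 3) where dim(H) = 31
dim = 31^3
= 961 (after 2 factors)
= 29791 (after 3 factors)
= 29791

29791


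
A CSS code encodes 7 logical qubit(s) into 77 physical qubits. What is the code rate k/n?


Code rate R = k/n
= 7/77
= 0.0909

0.0909


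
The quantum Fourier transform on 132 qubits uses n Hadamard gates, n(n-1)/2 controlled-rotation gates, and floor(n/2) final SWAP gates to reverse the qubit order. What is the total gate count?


Hadamard gates: 132
Controlled rotations: n*(n-1)/2 = 132*131/2 = 8646
SWAP gates: floor(n/2) = floor(132/2) = 66
Total = 132 + 8646 + 66
= 8844

8844


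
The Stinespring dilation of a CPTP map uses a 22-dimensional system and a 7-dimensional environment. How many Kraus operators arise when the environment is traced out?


Tracing out the environment in an orthonormal basis {|i>_E} gives Kraus operators K_i = <i|_E U |0>_E.
Number of Kraus operators = dim(H_env) = d_env
= 7

7


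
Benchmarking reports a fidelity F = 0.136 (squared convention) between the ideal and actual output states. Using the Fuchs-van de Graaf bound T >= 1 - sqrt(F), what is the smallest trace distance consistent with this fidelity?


Fuchs-van de Graaf (squared-fidelity convention): 1 - sqrt(F) <= T <= sqrt(1 - F).
Lower bound: T >= 1 - sqrt(F)
sqrt(F) = sqrt(0.136) = 0.3688
T >= 1 - 0.3688
T >= 0.6312

0.6312


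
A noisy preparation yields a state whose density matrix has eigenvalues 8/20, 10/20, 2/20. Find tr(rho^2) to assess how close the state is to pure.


tr(rho^2) = sum of eigenvalues squared
= (8/20)^2 + (10/20)^2 + (2/20)^2
= (64 + 100 + 4) / 400
= 168/400
= 0.4200

0.4200


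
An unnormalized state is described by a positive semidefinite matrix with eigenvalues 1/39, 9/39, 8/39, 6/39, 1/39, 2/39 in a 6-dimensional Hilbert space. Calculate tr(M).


tr(M) = sum of eigenvalues
= 1/39 + 9/39 + 8/39 + 6/39 + 1/39 + 2/39
= 27/39
= 0.6923

0.6923


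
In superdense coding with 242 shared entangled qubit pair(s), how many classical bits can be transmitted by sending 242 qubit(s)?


Superdense coding allows 2 classical bits per shared entangled pair.
242 pair(s) -> 2 * 242 = 484 classical bits

484


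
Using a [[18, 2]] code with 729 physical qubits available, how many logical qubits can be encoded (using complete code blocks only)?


Each code block uses 18 physical qubits for 2 logical qubit(s).
Number of complete blocks = floor(729 / 18) = 40
Logical qubits = 40 * 2
= 80

80


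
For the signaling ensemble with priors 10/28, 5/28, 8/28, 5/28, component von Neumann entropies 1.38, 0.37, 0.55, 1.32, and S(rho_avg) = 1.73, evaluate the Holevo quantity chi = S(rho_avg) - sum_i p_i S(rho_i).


chi = S(rho) - sum_i p_i * S(rho_i)
Weighted entropy = 10/28 * 1.38 + 5/28 * 0.37 + 8/28 * 0.55 + 5/28 * 1.32
= 0.9518
chi = 1.73 - 0.9518
= 0.7782

0.7782


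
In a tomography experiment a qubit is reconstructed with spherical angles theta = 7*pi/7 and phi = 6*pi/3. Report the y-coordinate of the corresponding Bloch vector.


theta = 3.1416, phi = 6.2832
r_y = sin(theta)*sin(phi) = 0.0000 * 0.0000
r_y = 0.0000

0.0000


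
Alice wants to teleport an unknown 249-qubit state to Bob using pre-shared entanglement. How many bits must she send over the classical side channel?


Quantum teleportation requires 2 classical bits per qubit teleported.
249 qubit(s) -> 2 * 249 = 498 classical bits

498


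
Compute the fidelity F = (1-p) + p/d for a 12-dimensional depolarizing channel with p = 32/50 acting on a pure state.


F = (1-p) + p/d
= (1 - 0.6400) + 0.6400/12
= 0.3600 + 0.0533
= 0.4133

0.4133


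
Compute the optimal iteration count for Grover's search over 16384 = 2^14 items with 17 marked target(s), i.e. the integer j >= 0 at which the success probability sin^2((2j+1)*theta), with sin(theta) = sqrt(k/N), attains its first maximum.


After j Grover iterations the success probability is P(j) = sin^2((2j+1)*theta), where sin(theta) = sqrt(k/N).
N = 2^14 = 16384, k = 17
sin(theta) = sqrt(k/N) = 0.0322117627
theta = arcsin(sqrt(k/N)) = 0.03221733578 rad
P(j) reaches its first maximum when (2j+1)*theta is as close as possible to pi/2, i.e. j = round(pi/(4*theta) - 1/2).
pi/(4*theta) - 1/2 = 23.8781
(For comparison, the common estimate pi/4 * sqrt(N/k) = 24.3823; the exact maximiser is used here.)
Optimal iterations = 24

24


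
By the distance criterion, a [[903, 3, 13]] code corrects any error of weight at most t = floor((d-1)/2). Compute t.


Code parameters: [[903, 3, 13]], distance d = 13.
Number of correctable errors = floor((d-1)/2)
= floor((13 - 1)/2)
= floor(12/2)
= 6

6


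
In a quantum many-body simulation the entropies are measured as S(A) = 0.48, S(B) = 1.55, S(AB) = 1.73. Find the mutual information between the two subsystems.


I(A:B) = S(A) + S(B) - S(AB)
= 0.48 + 1.55 - 1.73
= 0.3000

0.3000


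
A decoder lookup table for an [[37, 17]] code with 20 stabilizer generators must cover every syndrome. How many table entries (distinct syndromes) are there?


Each stabilizer generator gives a binary (+1 or -1) measurement outcome.
With 20 independent generators:
Total syndromes = 2^20
= 1048576

1048576


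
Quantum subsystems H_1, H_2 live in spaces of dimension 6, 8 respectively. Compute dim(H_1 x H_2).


dim(H_1 x H_2) = 6 * 8
= 48

48
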